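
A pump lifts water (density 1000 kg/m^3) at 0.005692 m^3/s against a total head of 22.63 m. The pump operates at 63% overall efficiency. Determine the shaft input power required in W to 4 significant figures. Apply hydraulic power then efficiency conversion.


Approach: apply hydraulic power then efficiency conversion, P = rho*g*Q*H; P_in = P/eta.
Step 1 — hydraulic power (P = rho*g*Q*H):
  P = 1000 * 9.81 * 0.005692 * 22.63 = 1263.63 W
Step 2 — input power: P_in = P/eta = 1263.63 / 0.63 = 2006 W
Therefore the shaft input power required = 2006 W.


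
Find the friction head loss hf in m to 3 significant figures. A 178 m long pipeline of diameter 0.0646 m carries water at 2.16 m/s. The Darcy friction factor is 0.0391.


Approach: apply the Darcy-Weisbach equation, hf = f*(L/D)*(v^2/(2g)).
hf = 0.0391 * (178/0.0646) * (2.16^2 / (2*9.81))
hf = 25.6 m
Therefore the friction head loss hf = 25.6 m.


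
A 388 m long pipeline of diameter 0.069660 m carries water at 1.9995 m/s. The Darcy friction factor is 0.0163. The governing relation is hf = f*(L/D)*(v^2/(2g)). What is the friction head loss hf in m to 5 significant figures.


hf = 0.0163 * (388/0.069660) * (1.9995^2 / (2*9.81))
hf = 18.500 m
Therefore the friction head loss hf = 18.500 m.


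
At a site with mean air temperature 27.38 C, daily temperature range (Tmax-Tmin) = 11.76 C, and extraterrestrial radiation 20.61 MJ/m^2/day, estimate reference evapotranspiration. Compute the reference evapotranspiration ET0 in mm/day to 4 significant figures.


Approach: apply the Hargreaves-Samani method, ET0 = 0.0023*(Tmean+17.8)*sqrt(Tmax-Tmin)*0.408*Ra.
ET0 = 0.0023*(27.38+17.8)*sqrt(11.76)*0.408*20.61 = 2.997 mm/day
Therefore the reference evapotranspiration ET0 = 2.997 mm/day.


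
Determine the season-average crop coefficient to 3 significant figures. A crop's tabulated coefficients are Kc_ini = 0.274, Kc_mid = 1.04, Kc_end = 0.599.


Approach: apply a simple seasonal average, Kc_avg = (Kc_ini + Kc_mid + Kc_end)/3.
Kc_avg = (0.274 + 1.04 + 0.599)/3 = 0.638
Therefore the season-average crop coefficient = 0.638.


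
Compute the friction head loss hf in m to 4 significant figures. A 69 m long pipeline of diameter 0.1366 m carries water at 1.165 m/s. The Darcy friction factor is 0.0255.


Approach: apply the Darcy-Weisbach equation, hf = f*(L/D)*(v^2/(2g)).
hf = 0.0255 * (69/0.1366) * (1.165^2 / (2*9.81))
hf = 0.8910 m
Therefore the friction head loss hf = 0.8910 m.


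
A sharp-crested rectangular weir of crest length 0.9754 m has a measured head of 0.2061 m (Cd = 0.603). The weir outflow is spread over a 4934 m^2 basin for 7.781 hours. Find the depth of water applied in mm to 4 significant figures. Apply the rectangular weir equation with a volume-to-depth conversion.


Approach: apply the rectangular weir equation with a volume-to-depth conversion, Q = (2/3)*Cd*L*sqrt(2g)*H^1.5; d = Q*t/A * 1000.
Step 1 — weir discharge:
  Q = (2/3)*0.603*0.9754*sqrt(2*9.81)*0.2061^1.5 = 0.162508 m^3/s
Step 2 — volume: V = 0.162508 * 7.781*3600 = 4552.11 m^3
Step 3 — depth: d = V/A * 1000 = 4552.11/4934 * 1000 = 922.6 mm
Therefore the depth of water applied = 922.6 mm.


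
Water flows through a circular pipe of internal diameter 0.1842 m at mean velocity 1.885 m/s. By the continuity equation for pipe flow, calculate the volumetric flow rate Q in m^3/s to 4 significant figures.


Approach: apply the continuity equation for pipe flow, Q = A * v with A = pi*(D/2)^2.
A = pi*(0.1842/2)^2 = 0.0266483 m^2
Q = 0.0266483 * 1.885 = 0.05023 m^3/s
Therefore the volumetric flow rate Q = 0.05023 m^3/s.


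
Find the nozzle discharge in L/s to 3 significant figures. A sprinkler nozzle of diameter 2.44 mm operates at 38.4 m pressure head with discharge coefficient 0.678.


Approach: apply the orifice equation, Q = Cd*A*sqrt(2*g*h), A = pi*(d/2)^2.
A = pi*(2.44e-3/2)^2 = 4.6759e-06 m^2
Q = 0.678 * 4.6759e-06 * sqrt(2*9.81*38.4) * 1000 = 0.0870 L/s
Therefore the nozzle discharge = 0.0870 L/s.


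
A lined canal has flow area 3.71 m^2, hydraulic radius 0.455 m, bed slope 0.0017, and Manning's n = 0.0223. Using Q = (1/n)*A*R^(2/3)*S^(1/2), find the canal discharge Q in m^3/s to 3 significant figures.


Q = (1/0.0223) * 3.71 * 0.455^(2/3) * 0.0017^(1/2) = 4.06 m^3/s
Therefore the canal discharge Q = 4.06 m^3/s.


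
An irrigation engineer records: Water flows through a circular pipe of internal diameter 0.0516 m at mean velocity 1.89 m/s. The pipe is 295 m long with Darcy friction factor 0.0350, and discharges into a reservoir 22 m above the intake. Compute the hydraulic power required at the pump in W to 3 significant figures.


Approach: apply continuity + Darcy-Weisbach + hydraulic power, Q = A*v; hf = f*(L/D)*(v^2/(2g)); H = static + hf; P = rho*g*Q*H.
Step 1 — flow rate (continuity, Q = A*v):
  A = pi*(0.0516/2)^2 = 0.0020912 m^2
  Q = 0.0020912 * 1.89 = 0.0039523 m^3/s
Step 2 — friction head loss (Darcy-Weisbach):
  hf = 0.0350 * (295/0.0516) * (1.89^2 / (2*9.81))
  hf = 36.430 m
Step 3 — total head: H = 22 + 36.430 = 58.430 m
Step 4 — hydraulic power (P = rho*g*Q*H):
  P = 1000 * 9.81 * 0.0039523 * 58.430 = 2270 W
Therefore the hydraulic power required at the pump = 2270 W.


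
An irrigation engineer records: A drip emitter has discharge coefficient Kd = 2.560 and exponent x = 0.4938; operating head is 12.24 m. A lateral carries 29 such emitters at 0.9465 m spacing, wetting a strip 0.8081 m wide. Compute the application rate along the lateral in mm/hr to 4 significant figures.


Approach: apply the emitter equation with a lateral mass balance, q = Kd*h^x; Q = n*q; rate = Q/(n*spacing*width).
Step 1 — single emitter flow (q = Kd*h^x):
  q = 2.560 * 12.24^0.4938 = 8.81833 L/hr
Step 2 — total lateral flow: Q = 29 * 8.81833 = 255.732 L/hr
Step 3 — wetted area: A = 29 * 0.9465 * 0.8081 = 22.1811 m^2
Step 4 — application rate: Q/A = 255.732/22.1811 = 11.53 mm/hr
Therefore the application rate along the lateral = 11.53 mm/hr.


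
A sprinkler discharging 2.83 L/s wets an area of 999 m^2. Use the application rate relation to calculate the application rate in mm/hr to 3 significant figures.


Approach: apply the application rate relation, rate = (Q/A)*3600.
rate = (2.83 / 999) * 3600 = 10.2 mm/hr
Therefore the application rate = 10.2 mm/hr.


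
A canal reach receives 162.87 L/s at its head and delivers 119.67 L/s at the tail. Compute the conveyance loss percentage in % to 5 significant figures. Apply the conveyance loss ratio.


Approach: apply the conveyance loss ratio, loss% = ((Q_head - Q_tail)/Q_head)*100.
loss = ((162.87 - 119.67)/162.87)*100 = 26.524 %
Therefore the conveyance loss percentage = 26.524 %.


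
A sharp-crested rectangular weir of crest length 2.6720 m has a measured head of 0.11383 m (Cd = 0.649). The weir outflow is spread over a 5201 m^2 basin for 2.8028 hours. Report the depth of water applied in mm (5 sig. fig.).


Approach: apply the rectangular weir equation with a volume-to-depth conversion, Q = (2/3)*Cd*L*sqrt(2g)*H^1.5; d = Q*t/A * 1000.
Step 1 — weir discharge:
  Q = (2/3)*0.649*2.6720*sqrt(2*9.81)*0.11383^1.5 = 0.1966638 m^3/s
Step 2 — volume: V = 0.1966638 * 2.8028*3600 = 1984.354 m^3
Step 3 — depth: d = V/A * 1000 = 1984.354/5201 * 1000 = 381.53 mm
Therefore the depth of water applied = 381.53 mm.


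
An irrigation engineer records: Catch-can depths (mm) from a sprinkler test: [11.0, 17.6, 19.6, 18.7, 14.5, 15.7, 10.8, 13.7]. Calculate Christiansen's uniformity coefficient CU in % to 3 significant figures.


Approach: apply Christiansen's uniformity coefficient, CU = (1 - mean_abs_deviation/mean)*100.
mean = 15.200 mm
mean |d_i - mean| = 2.7000 mm
CU = (1 - 2.7000/15.200)*100 = 82.2 %
Therefore Christiansen's uniformity coefficient CU = 82.2 %.


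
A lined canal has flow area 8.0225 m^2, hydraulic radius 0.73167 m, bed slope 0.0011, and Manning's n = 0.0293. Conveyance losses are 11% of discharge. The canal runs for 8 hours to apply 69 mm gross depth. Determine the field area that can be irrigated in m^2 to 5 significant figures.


Approach: apply Manning's equation with a conveyance and depth budget, Q = (1/n)*A*R^(2/3)*S^(1/2); Q_field = Q*(1-loss); Area = Q_field*t/(d/1000).
Step 1 — canal discharge (Manning's equation):
  Q = (1/0.0293) * 8.0225 * 0.73167^(2/3) * 0.0011^(1/2) = 7.373640 m^3/s
Step 2 — delivered flow: Q_field = 7.373640*(1 - 11/100) = 6.562540 m^3/s
Step 3 — volume delivered: V = 6.562540 * 8*3600 = 189001.1 m^3
Step 4 — area served: A = V / (depth/1000) = 189001.1 / 0.069 = 2739100 m^2
Therefore the field area that can be irrigated = 2739100 m^2.


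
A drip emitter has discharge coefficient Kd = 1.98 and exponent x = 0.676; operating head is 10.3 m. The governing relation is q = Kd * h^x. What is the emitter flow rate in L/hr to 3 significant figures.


q = 1.98 * 10.3^0.676 = 9.58 L/hr
Therefore the emitter flow rate = 9.58 L/hr.


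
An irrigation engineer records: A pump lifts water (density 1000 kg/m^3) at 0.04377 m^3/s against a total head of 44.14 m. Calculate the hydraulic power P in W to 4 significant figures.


Approach: apply the hydraulic power relation, P = rho*g*Q*H.
P = 1000 * 9.81 * 0.04377 * 44.14 = 18950 W
Therefore the hydraulic power P = 18950 W.


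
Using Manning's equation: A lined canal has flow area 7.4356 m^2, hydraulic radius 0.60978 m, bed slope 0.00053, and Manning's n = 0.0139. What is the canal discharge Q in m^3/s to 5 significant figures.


Approach: apply Manning's equation, Q = (1/n)*A*R^(2/3)*S^(1/2).
Q = (1/0.0139) * 7.4356 * 0.60978^(2/3) * 0.00053^(1/2) = 8.8557 m^3/s
Therefore the canal discharge Q = 8.8557 m^3/s.


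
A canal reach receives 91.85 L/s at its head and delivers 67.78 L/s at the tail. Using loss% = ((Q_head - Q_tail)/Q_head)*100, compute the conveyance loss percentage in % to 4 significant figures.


loss = ((91.85 - 67.78)/91.85)*100 = 26.21 %
Therefore the conveyance loss percentage = 26.21 %.


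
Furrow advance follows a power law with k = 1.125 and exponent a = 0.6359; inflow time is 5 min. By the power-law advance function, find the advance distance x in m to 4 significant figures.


Approach: apply the power-law advance function, x = k*t^a.
x = 1.125 * 5^0.6359 = 3.131 m
Therefore the advance distance x = 3.131 m.


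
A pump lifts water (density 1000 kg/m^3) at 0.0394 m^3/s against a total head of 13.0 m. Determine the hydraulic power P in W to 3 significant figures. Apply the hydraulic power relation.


Approach: apply the hydraulic power relation, P = rho*g*Q*H.
P = 1000 * 9.81 * 0.0394 * 13.0 = 5020 W
Therefore the hydraulic power P = 5020 W.


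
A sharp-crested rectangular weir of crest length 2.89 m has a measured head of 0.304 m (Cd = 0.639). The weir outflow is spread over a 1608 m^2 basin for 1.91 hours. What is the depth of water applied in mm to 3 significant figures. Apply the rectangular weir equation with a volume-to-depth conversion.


Approach: apply the rectangular weir equation with a volume-to-depth conversion, Q = (2/3)*Cd*L*sqrt(2g)*H^1.5; d = Q*t/A * 1000.
Step 1 — weir discharge:
  Q = (2/3)*0.639*2.89*sqrt(2*9.81)*0.304^1.5 = 0.91404 m^3/s
Step 2 — volume: V = 0.91404 * 1.91*3600 = 6285.0 m^3
Step 3 — depth: d = V/A * 1000 = 6285.0/1608 * 1000 = 3910 mm
Therefore the depth of water applied = 3910 mm.


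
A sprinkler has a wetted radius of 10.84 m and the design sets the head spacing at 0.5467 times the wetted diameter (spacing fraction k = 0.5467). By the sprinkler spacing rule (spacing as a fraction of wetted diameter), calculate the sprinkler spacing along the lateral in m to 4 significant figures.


Approach: apply the sprinkler spacing rule (spacing as a fraction of wetted diameter), S = k*(2*R).
S = 0.5467 * (2 * 10.84) = 11.85 m
Therefore the sprinkler spacing along the lateral = 11.85 m.


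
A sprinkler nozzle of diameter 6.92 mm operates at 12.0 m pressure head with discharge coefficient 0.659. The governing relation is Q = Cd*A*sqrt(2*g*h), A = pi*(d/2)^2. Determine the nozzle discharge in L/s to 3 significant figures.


A = pi*(6.92e-3/2)^2 = 3.7610e-05 m^2
Q = 0.659 * 3.7610e-05 * sqrt(2*9.81*12.0) * 1000 = 0.380 L/s
Therefore the nozzle discharge = 0.380 L/s.


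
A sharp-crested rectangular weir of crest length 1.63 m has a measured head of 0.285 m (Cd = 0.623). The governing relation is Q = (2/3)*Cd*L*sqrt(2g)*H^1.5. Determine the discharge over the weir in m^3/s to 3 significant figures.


Q = (2/3)*0.623*1.63*sqrt(2*9.81)*0.285^1.5 = 0.456 m^3/s
Therefore the discharge over the weir = 0.456 m^3/s.


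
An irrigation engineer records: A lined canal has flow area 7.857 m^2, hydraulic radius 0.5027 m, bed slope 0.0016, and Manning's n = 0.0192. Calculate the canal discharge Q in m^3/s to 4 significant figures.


Approach: apply Manning's equation, Q = (1/n)*A*R^(2/3)*S^(1/2).
Q = (1/0.0192) * 7.857 * 0.5027^(2/3) * 0.0016^(1/2) = 10.35 m^3/s
Therefore the canal discharge Q = 10.35 m^3/s.


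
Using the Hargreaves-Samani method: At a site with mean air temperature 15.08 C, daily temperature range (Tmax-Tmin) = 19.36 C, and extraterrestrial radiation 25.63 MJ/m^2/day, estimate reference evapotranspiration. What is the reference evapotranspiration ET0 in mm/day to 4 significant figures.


Approach: apply the Hargreaves-Samani method, ET0 = 0.0023*(Tmean+17.8)*sqrt(Tmax-Tmin)*0.408*Ra.
ET0 = 0.0023*(15.08+17.8)*sqrt(19.36)*0.408*25.63 = 3.480 mm/day
Therefore the reference evapotranspiration ET0 = 3.480 mm/day.


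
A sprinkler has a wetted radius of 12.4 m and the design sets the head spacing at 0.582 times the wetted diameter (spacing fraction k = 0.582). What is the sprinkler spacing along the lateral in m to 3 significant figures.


Approach: apply the sprinkler spacing rule (spacing as a fraction of wetted diameter), S = k*(2*R).
S = 0.582 * (2 * 12.4) = 14.4 m
Therefore the sprinkler spacing along the lateral = 14.4 m.


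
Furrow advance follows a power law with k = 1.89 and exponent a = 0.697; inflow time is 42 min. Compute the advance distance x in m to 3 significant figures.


Approach: apply the power-law advance function, x = k*t^a.
x = 1.89 * 42^0.697 = 25.6 m
Therefore the advance distance x = 25.6 m.


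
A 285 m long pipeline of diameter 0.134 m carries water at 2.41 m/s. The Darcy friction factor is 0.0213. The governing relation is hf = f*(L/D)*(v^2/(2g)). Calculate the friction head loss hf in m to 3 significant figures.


hf = 0.0213 * (285/0.134) * (2.41^2 / (2*9.81))
hf = 13.4 m
Therefore the friction head loss hf = 13.4 m.


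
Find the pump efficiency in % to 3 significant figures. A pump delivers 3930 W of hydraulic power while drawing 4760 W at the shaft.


Approach: apply the efficiency ratio, eta = (P_out/P_in)*100.
eta = (3930 / 4760) * 100 = 82.6 %
Therefore the pump efficiency = 82.6 %.


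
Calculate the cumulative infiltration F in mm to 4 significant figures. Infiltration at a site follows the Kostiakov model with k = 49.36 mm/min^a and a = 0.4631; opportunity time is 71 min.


Approach: apply the Kostiakov infiltration equation, F = k*t^a.
F = 49.36 * 71^0.4631 = 355.4 mm
Therefore the cumulative infiltration F = 355.4 mm.


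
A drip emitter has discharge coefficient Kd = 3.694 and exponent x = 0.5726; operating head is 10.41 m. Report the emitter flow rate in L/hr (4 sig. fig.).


Approach: apply the emitter characteristic equation, q = Kd * h^x.
q = 3.694 * 10.41^0.5726 = 14.13 L/hr
Therefore the emitter flow rate = 14.13 L/hr.


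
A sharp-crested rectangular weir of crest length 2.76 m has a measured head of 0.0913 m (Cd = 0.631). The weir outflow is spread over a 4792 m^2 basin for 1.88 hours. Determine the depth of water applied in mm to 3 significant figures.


Approach: apply the rectangular weir equation with a volume-to-depth conversion, Q = (2/3)*Cd*L*sqrt(2g)*H^1.5; d = Q*t/A * 1000.
Step 1 — weir discharge:
  Q = (2/3)*0.631*2.76*sqrt(2*9.81)*0.0913^1.5 = 0.14187 m^3/s
Step 2 — volume: V = 0.14187 * 1.88*3600 = 960.20 m^3
Step 3 — depth: d = V/A * 1000 = 960.20/4792 * 1000 = 200 mm
Therefore the depth of water applied = 200 mm.


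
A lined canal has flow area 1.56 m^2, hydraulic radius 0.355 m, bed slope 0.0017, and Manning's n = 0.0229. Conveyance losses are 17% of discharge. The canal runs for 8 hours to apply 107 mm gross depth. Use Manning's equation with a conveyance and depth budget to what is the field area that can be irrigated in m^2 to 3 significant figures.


Approach: apply Manning's equation with a conveyance and depth budget, Q = (1/n)*A*R^(2/3)*S^(1/2); Q_field = Q*(1-loss); Area = Q_field*t/(d/1000).
Step 1 — canal discharge (Manning's equation):
  Q = (1/0.0229) * 1.56 * 0.355^(2/3) * 0.0017^(1/2) = 1.4082 m^3/s
Step 2 — delivered flow: Q_field = 1.4082*(1 - 17/100) = 1.1688 m^3/s
Step 3 — volume delivered: V = 1.1688 * 8*3600 = 33662 m^3
Step 4 — area served: A = V / (depth/1000) = 33662 / 0.107 = 315000 m^2
Therefore the field area that can be irrigated = 315000 m^2.


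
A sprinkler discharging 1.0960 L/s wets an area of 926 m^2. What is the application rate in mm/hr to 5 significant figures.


Approach: apply the application rate relation, rate = (Q/A)*3600.
rate = (1.0960 / 926) * 3600 = 4.2609 mm/hr
Therefore the application rate = 4.2609 mm/hr.


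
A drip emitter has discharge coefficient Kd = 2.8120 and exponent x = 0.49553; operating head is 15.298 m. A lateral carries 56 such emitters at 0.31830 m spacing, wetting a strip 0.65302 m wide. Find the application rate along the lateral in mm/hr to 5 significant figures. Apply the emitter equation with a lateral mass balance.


Approach: apply the emitter equation with a lateral mass balance, q = Kd*h^x; Q = n*q; rate = Q/(n*spacing*width).
Step 1 — single emitter flow (q = Kd*h^x):
  q = 2.8120 * 15.298^0.49553 = 10.86519 L/hr
Step 2 — total lateral flow: Q = 56 * 10.86519 = 608.4506 L/hr
Step 3 — wetted area: A = 56 * 0.31830 * 0.65302 = 11.63995 m^2
Step 4 — application rate: Q/A = 608.4506/11.63995 = 52.273 mm/hr
Therefore the application rate along the lateral = 52.273 mm/hr.


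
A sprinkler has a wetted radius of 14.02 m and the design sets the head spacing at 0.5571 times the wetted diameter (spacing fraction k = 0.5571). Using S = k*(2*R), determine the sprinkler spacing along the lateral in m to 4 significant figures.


S = 0.5571 * (2 * 14.02) = 15.62 m
Therefore the sprinkler spacing along the lateral = 15.62 m.


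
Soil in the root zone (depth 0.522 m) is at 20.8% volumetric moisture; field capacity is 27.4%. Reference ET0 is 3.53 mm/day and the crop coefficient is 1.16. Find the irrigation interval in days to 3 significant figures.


Approach: apply soil-water budget scheduling, SMD = (FC-theta)/100*depth*1000; ETc = ET0*Kc; interval = SMD/ETc.
Step 1 — soil moisture deficit:
  SMD = (27.4 - 20.8)/100 * 0.522 * 1000 = 34.452 mm
Step 2 — daily crop ET (ETc = ET0*Kc):
  ETc = 3.53 * 1.16 = 4.0948 mm/day
Step 3 — irrigation interval (SMD/ETc):
  interval = 34.452 / 4.0948 = 8.41 days
Therefore the irrigation interval = 8.41 days.


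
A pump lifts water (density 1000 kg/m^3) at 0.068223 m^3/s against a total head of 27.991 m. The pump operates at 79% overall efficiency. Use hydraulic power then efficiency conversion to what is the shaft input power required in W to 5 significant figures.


Approach: apply hydraulic power then efficiency conversion, P = rho*g*Q*H; P_in = P/eta.
Step 1 — hydraulic power (P = rho*g*Q*H):
  P = 1000 * 9.81 * 0.068223 * 27.991 = 18733.47 W
Step 2 — input power: P_in = P/eta = 18733.47 / 0.79 = 23713 W
Therefore the shaft input power required = 23713 W.


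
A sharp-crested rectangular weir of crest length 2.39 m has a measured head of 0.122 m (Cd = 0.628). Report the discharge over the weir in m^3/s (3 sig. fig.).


Approach: apply the rectangular weir equation, Q = (2/3)*Cd*L*sqrt(2g)*H^1.5.
Q = (2/3)*0.628*2.39*sqrt(2*9.81)*0.122^1.5 = 0.189 m^3/s
Therefore the discharge over the weir = 0.189 m^3/s.


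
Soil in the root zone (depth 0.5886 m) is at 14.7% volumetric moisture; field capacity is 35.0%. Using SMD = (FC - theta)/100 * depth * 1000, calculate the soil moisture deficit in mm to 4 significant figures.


SMD = (35.0 - 14.7)/100 * 0.5886 * 1000 = 119.5 mm
Therefore the soil moisture deficit = 119.5 mm.


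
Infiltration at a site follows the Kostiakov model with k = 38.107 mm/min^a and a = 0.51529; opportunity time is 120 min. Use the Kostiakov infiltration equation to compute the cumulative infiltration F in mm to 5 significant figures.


Approach: apply the Kostiakov infiltration equation, F = k*t^a.
F = 38.107 * 120^0.51529 = 449.14 mm
Therefore the cumulative infiltration F = 449.14 mm.


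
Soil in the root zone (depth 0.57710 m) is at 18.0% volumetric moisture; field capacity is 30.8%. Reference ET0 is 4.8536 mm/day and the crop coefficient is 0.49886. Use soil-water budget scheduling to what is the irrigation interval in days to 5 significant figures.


Approach: apply soil-water budget scheduling, SMD = (FC-theta)/100*depth*1000; ETc = ET0*Kc; interval = SMD/ETc.
Step 1 — soil moisture deficit:
  SMD = (30.8 - 18.0)/100 * 0.57710 * 1000 = 73.86880 mm
Step 2 — daily crop ET (ETc = ET0*Kc):
  ETc = 4.8536 * 0.49886 = 2.421267 mm/day
Step 3 — irrigation interval (SMD/ETc):
  interval = 73.86880 / 2.421267 = 30.508 days
Therefore the irrigation interval = 30.508 days.


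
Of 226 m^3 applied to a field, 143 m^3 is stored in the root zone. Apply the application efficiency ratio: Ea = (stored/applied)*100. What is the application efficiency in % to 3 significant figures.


Ea = (143/226)*100 = 63.3 %
Therefore the application efficiency = 63.3 %.


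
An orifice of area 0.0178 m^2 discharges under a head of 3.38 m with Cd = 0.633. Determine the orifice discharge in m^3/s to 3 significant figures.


Approach: apply the orifice equation, Q = Cd*A*sqrt(2*g*h).
Q = 0.633 * 0.0178 * sqrt(2*9.81*3.38) = 0.0918 m^3/s
Therefore the orifice discharge = 0.0918 m^3/s.


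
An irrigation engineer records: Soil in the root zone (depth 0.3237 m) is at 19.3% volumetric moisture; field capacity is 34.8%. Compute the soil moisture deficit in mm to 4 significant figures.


Approach: apply the soil moisture deficit relation, SMD = (FC - theta)/100 * depth * 1000.
SMD = (34.8 - 19.3)/100 * 0.3237 * 1000 = 50.17 mm
Therefore the soil moisture deficit = 50.17 mm.


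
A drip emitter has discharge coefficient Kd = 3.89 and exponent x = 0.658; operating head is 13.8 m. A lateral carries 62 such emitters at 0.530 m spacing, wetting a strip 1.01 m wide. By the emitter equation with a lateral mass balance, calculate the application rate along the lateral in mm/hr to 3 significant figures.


Approach: apply the emitter equation with a lateral mass balance, q = Kd*h^x; Q = n*q; rate = Q/(n*spacing*width).
Step 1 — single emitter flow (q = Kd*h^x):
  q = 3.89 * 13.8^0.658 = 21.877 L/hr
Step 2 — total lateral flow: Q = 62 * 21.877 = 1356.4 L/hr
Step 3 — wetted area: A = 62 * 0.530 * 1.01 = 33.189 m^2
Step 4 — application rate: Q/A = 1356.4/33.189 = 40.9 mm/hr
Therefore the application rate along the lateral = 40.9 mm/hr.


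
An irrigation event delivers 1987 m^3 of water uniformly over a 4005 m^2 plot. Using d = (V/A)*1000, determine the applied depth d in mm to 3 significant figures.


d = (1987 / 4005) * 1000 = 496 mm
Therefore the applied depth d = 496 mm.


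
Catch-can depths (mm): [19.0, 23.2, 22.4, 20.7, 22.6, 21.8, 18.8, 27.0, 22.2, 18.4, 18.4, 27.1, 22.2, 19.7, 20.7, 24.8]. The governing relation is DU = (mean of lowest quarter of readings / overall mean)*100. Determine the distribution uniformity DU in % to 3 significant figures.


sorted lowest 4 of 16: [18.4, 18.4, 18.8, 19.0] -> mean = 18.650 mm
overall mean = 21.812 mm
DU = (18.650/21.812)*100 = 85.5 %
Therefore the distribution uniformity DU = 85.5 %.


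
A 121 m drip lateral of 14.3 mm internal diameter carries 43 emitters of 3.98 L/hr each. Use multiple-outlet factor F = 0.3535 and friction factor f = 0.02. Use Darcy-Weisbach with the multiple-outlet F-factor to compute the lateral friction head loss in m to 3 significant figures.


Approach: apply Darcy-Weisbach with the multiple-outlet F-factor, Q = n*q/(3600*1000) m^3/s; v = Q/A; hf = F*f*(L/D)*(v^2/(2g)).
Q = 43*3.98/(3600*1000) = 4.7539e-05 m^3/s
A = pi*(14.3e-3/2)^2 = 1.6061e-04 m^2, so v = Q/A = 0.29600 m/s
hf = 0.3535*0.02*(121/0.0143)*(0.29600^2/(2*9.81)) = 0.267 m
Therefore the lateral friction head loss = 0.267 m.


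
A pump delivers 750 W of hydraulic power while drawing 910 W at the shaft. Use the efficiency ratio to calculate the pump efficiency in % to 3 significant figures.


Approach: apply the efficiency ratio, eta = (P_out/P_in)*100.
eta = (750 / 910) * 100 = 82.4 %
Therefore the pump efficiency = 82.4 %.


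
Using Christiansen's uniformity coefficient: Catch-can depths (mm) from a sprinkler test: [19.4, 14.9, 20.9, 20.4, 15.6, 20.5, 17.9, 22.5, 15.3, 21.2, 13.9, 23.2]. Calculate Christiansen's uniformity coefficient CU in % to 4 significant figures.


Approach: apply Christiansen's uniformity coefficient, CU = (1 - mean_abs_deviation/mean)*100.
mean = 18.8083 mm
mean |d_i - mean| = 2.74028 mm
CU = (1 - 2.74028/18.8083)*100 = 85.43 %
Therefore Christiansen's uniformity coefficient CU = 85.43 %.


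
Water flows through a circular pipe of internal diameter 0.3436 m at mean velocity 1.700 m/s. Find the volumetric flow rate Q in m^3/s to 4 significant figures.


Approach: apply the continuity equation for pipe flow, Q = A * v with A = pi*(D/2)^2.
A = pi*(0.3436/2)^2 = 0.0927249 m^2
Q = 0.0927249 * 1.700 = 0.1576 m^3/s
Therefore the volumetric flow rate Q = 0.1576 m^3/s.


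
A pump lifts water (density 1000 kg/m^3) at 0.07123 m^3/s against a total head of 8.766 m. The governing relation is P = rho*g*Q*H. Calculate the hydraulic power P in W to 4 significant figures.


P = 1000 * 9.81 * 0.07123 * 8.766 = 6125 W
Therefore the hydraulic power P = 6125 W.


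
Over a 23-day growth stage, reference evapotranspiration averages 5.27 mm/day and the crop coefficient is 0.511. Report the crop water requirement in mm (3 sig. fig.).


Approach: apply the crop water requirement relation, CWR = ET0 * Kc * days.
CWR = 5.27 * 0.511 * 23 = 61.9 mm
Therefore the crop water requirement = 61.9 mm.


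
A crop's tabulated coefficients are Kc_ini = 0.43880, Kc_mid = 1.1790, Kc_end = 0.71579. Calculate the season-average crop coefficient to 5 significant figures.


Approach: apply a simple seasonal average, Kc_avg = (Kc_ini + Kc_mid + Kc_end)/3.
Kc_avg = (0.43880 + 1.1790 + 0.71579)/3 = 0.77786
Therefore the season-average crop coefficient = 0.77786.


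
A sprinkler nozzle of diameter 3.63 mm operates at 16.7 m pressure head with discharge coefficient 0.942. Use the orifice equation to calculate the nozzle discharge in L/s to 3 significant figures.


Approach: apply the orifice equation, Q = Cd*A*sqrt(2*g*h), A = pi*(d/2)^2.
A = pi*(3.63e-3/2)^2 = 1.0349e-05 m^2
Q = 0.942 * 1.0349e-05 * sqrt(2*9.81*16.7) * 1000 = 0.176 L/s
Therefore the nozzle discharge = 0.176 L/s.


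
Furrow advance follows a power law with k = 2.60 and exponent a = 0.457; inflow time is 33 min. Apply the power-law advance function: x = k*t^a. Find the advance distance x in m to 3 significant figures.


x = 2.60 * 33^0.457 = 12.9 m
Therefore the advance distance x = 12.9 m.


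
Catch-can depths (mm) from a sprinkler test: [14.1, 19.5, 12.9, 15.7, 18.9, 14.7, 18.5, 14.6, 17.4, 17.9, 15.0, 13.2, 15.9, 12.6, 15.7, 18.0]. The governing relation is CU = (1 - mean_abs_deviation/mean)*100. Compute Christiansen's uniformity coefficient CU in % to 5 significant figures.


mean = 15.91250 mm
mean |d_i - mean| = 1.840625 mm
CU = (1 - 1.840625/15.91250)*100 = 88.433 %
Therefore Christiansen's uniformity coefficient CU = 88.433 %.


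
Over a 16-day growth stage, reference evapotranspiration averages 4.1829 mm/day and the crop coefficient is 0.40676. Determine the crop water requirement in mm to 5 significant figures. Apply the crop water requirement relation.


Approach: apply the crop water requirement relation, CWR = ET0 * Kc * days.
CWR = 4.1829 * 0.40676 * 16 = 27.223 mm
Therefore the crop water requirement = 27.223 mm.


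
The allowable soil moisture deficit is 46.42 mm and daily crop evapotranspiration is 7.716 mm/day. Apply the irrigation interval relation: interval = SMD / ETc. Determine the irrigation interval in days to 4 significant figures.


interval = 46.42 / 7.716 = 6.016 days
Therefore the irrigation interval = 6.016 days.


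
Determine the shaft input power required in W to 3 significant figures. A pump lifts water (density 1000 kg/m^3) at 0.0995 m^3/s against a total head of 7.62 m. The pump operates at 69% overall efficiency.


Approach: apply hydraulic power then efficiency conversion, P = rho*g*Q*H; P_in = P/eta.
Step 1 — hydraulic power (P = rho*g*Q*H):
  P = 1000 * 9.81 * 0.0995 * 7.62 = 7437.8 W
Step 2 — input power: P_in = P/eta = 7437.8 / 0.69 = 10800 W
Therefore the shaft input power required = 10800 W.


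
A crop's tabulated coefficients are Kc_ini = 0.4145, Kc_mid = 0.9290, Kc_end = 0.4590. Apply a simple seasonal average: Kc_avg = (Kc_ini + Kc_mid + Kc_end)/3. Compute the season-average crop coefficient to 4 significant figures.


Kc_avg = (0.4145 + 0.9290 + 0.4590)/3 = 0.6008
Therefore the season-average crop coefficient = 0.6008.


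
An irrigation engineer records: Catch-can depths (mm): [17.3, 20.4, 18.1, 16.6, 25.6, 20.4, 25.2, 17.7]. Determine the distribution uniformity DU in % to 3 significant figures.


Approach: apply the low-quarter distribution uniformity, DU = (mean of lowest quarter of readings / overall mean)*100.
sorted lowest 2 of 8: [16.6, 17.3] -> mean = 16.950 mm
overall mean = 20.163 mm
DU = (16.950/20.163)*100 = 84.1 %
Therefore the distribution uniformity DU = 84.1 %.


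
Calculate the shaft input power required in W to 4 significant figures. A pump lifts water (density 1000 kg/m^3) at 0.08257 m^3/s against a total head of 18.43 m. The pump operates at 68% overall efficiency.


Approach: apply hydraulic power then efficiency conversion, P = rho*g*Q*H; P_in = P/eta.
Step 1 — hydraulic power (P = rho*g*Q*H):
  P = 1000 * 9.81 * 0.08257 * 18.43 = 14928.5 W
Step 2 — input power: P_in = P/eta = 14928.5 / 0.68 = 21950 W
Therefore the shaft input power required = 21950 W.


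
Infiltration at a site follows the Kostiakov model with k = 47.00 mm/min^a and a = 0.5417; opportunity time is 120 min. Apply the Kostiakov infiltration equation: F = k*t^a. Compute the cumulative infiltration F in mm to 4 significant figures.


F = 47.00 * 120^0.5417 = 628.6 mm
Therefore the cumulative infiltration F = 628.6 mm.


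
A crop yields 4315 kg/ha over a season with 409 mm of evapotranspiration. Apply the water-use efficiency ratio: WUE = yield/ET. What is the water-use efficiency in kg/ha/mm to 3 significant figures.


WUE = 4315 / 409 = 10.6 kg/ha/mm
Therefore the water-use efficiency = 10.6 kg/ha/mm.


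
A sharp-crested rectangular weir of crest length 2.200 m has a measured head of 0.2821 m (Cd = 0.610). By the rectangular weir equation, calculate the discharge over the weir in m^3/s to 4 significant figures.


Approach: apply the rectangular weir equation, Q = (2/3)*Cd*L*sqrt(2g)*H^1.5.
Q = (2/3)*0.610*2.200*sqrt(2*9.81)*0.2821^1.5 = 0.5938 m^3/s
Therefore the discharge over the weir = 0.5938 m^3/s.


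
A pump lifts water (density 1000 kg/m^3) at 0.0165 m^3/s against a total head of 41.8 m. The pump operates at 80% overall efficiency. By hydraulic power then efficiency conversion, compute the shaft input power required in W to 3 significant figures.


Approach: apply hydraulic power then efficiency conversion, P = rho*g*Q*H; P_in = P/eta.
Step 1 — hydraulic power (P = rho*g*Q*H):
  P = 1000 * 9.81 * 0.0165 * 41.8 = 6766.0 W
Step 2 — input power: P_in = P/eta = 6766.0 / 0.8 = 8460 W
Therefore the shaft input power required = 8460 W.


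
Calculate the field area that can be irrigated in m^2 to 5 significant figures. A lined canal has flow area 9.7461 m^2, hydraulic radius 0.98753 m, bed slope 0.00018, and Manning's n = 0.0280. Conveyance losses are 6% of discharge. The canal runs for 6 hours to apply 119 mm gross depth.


Approach: apply Manning's equation with a conveyance and depth budget, Q = (1/n)*A*R^(2/3)*S^(1/2); Q_field = Q*(1-loss); Area = Q_field*t/(d/1000).
Step 1 — canal discharge (Manning's equation):
  Q = (1/0.0280) * 9.7461 * 0.98753^(2/3) * 0.00018^(1/2) = 4.631012 m^3/s
Step 2 — delivered flow: Q_field = 4.631012*(1 - 6/100) = 4.353152 m^3/s
Step 3 — volume delivered: V = 4.353152 * 6*3600 = 94028.08 m^3
Step 4 — area served: A = V / (depth/1000) = 94028.08 / 0.119 = 790150 m^2
Therefore the field area that can be irrigated = 790150 m^2.


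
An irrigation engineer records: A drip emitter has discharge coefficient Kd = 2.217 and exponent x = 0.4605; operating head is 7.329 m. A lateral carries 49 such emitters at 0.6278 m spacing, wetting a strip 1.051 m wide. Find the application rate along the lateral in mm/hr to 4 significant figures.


Approach: apply the emitter equation with a lateral mass balance, q = Kd*h^x; Q = n*q; rate = Q/(n*spacing*width).
Step 1 — single emitter flow (q = Kd*h^x):
  q = 2.217 * 7.329^0.4605 = 5.54777 L/hr
Step 2 — total lateral flow: Q = 49 * 5.54777 = 271.841 L/hr
Step 3 — wetted area: A = 49 * 0.6278 * 1.051 = 32.3311 m^2
Step 4 — application rate: Q/A = 271.841/32.3311 = 8.408 mm/hr
Therefore the application rate along the lateral = 8.408 mm/hr.


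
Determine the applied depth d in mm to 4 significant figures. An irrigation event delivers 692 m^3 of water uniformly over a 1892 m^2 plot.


Approach: apply depth from volume over area, d = (V/A)*1000.
d = (692 / 1892) * 1000 = 365.8 mm
Therefore the applied depth d = 365.8 mm.


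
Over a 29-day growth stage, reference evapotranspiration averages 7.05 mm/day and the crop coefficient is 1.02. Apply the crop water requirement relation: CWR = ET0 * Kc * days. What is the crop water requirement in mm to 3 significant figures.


CWR = 7.05 * 1.02 * 29 = 209 mm
Therefore the crop water requirement = 209 mm.


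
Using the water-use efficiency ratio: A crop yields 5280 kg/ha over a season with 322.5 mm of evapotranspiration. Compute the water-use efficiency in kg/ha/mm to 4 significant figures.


Approach: apply the water-use efficiency ratio, WUE = yield/ET.
WUE = 5280 / 322.5 = 16.37 kg/ha/mm
Therefore the water-use efficiency = 16.37 kg/ha/mm.


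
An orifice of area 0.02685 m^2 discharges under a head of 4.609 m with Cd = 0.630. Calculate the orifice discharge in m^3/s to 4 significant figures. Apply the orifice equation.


Approach: apply the orifice equation, Q = Cd*A*sqrt(2*g*h).
Q = 0.630 * 0.02685 * sqrt(2*9.81*4.609) = 0.1609 m^3/s
Therefore the orifice discharge = 0.1609 m^3/s.


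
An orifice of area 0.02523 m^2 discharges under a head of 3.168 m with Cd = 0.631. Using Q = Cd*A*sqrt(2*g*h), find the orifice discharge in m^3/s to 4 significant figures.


Q = 0.631 * 0.02523 * sqrt(2*9.81*3.168) = 0.1255 m^3/s
Therefore the orifice discharge = 0.1255 m^3/s.


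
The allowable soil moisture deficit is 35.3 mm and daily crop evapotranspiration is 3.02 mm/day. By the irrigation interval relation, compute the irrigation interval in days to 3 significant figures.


Approach: apply the irrigation interval relation, interval = SMD / ETc.
interval = 35.3 / 3.02 = 11.7 days
Therefore the irrigation interval = 11.7 days.


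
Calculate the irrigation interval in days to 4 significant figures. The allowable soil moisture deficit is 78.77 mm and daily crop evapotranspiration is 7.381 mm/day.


Approach: apply the irrigation interval relation, interval = SMD / ETc.
interval = 78.77 / 7.381 = 10.67 days
Therefore the irrigation interval = 10.67 days.


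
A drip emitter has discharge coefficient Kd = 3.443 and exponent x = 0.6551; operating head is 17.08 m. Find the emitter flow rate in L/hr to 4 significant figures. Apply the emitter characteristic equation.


Approach: apply the emitter characteristic equation, q = Kd * h^x.
q = 3.443 * 17.08^0.6551 = 22.10 L/hr
Therefore the emitter flow rate = 22.10 L/hr.


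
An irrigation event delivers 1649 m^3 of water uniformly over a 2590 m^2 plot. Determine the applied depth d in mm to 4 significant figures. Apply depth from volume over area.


Approach: apply depth from volume over area, d = (V/A)*1000.
d = (1649 / 2590) * 1000 = 636.7 mm
Therefore the applied depth d = 636.7 mm.


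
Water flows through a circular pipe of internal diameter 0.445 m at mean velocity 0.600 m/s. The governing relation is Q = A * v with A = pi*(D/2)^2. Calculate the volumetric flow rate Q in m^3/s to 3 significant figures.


A = pi*(0.445/2)^2 = 0.15553 m^2
Q = 0.15553 * 0.600 = 0.0933 m^3/s
Therefore the volumetric flow rate Q = 0.0933 m^3/s.


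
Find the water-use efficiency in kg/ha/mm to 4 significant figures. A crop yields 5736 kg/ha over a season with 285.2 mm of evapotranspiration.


Approach: apply the water-use efficiency ratio, WUE = yield/ET.
WUE = 5736 / 285.2 = 20.11 kg/ha/mm
Therefore the water-use efficiency = 20.11 kg/ha/mm.


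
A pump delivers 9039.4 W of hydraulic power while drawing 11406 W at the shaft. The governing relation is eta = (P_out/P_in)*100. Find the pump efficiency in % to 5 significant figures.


eta = (9039.4 / 11406) * 100 = 79.251 %
Therefore the pump efficiency = 79.251 %.


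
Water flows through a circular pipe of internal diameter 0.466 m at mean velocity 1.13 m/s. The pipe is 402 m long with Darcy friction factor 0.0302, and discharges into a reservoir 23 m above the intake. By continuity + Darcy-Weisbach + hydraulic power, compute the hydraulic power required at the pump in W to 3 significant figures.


Approach: apply continuity + Darcy-Weisbach + hydraulic power, Q = A*v; hf = f*(L/D)*(v^2/(2g)); H = static + hf; P = rho*g*Q*H.
Step 1 — flow rate (continuity, Q = A*v):
  A = pi*(0.466/2)^2 = 0.17055 m^2
  Q = 0.17055 * 1.13 = 0.19273 m^3/s
Step 2 — friction head loss (Darcy-Weisbach):
  hf = 0.0302 * (402/0.466) * (1.13^2 / (2*9.81))
  hf = 1.6955 m
Step 3 — total head: H = 23 + 1.6955 = 24.696 m
Step 4 — hydraulic power (P = rho*g*Q*H):
  P = 1000 * 9.81 * 0.19273 * 24.696 = 46700 W
Therefore the hydraulic power required at the pump = 46700 W.


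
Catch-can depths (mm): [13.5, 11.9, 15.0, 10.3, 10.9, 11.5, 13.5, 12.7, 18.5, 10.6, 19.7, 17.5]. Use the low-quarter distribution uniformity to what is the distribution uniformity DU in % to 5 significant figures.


Approach: apply the low-quarter distribution uniformity, DU = (mean of lowest quarter of readings / overall mean)*100.
sorted lowest 3 of 12: [10.3, 10.6, 10.9] -> mean = 10.60000 mm
overall mean = 13.80000 mm
DU = (10.60000/13.80000)*100 = 76.812 %
Therefore the distribution uniformity DU = 76.812 %.


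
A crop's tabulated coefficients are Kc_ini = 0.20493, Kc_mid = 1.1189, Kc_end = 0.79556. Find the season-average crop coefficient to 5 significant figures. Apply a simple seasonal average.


Approach: apply a simple seasonal average, Kc_avg = (Kc_ini + Kc_mid + Kc_end)/3.
Kc_avg = (0.20493 + 1.1189 + 0.79556)/3 = 0.70646
Therefore the season-average crop coefficient = 0.70646.


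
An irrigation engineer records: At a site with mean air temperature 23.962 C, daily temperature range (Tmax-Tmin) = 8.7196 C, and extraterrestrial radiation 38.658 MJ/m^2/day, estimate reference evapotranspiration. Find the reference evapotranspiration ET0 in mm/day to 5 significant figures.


Approach: apply the Hargreaves-Samani method, ET0 = 0.0023*(Tmean+17.8)*sqrt(Tmax-Tmin)*0.408*Ra.
ET0 = 0.0023*(23.962+17.8)*sqrt(8.7196)*0.408*38.658 = 4.4736 mm/day
Therefore the reference evapotranspiration ET0 = 4.4736 mm/day.
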